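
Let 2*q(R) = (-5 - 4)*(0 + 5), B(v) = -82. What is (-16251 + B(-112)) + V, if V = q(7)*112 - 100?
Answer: -18953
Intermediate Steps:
q(R) = -45/2 (q(R) = ((-5 - 4)*(0 + 5))/2 = (-9*5)/2 = (½)*(-45) = -45/2)
V = -2620 (V = -45/2*112 - 100 = -2520 - 100 = -2620)
(-16251 + B(-112)) + V = (-16251 - 82) - 2620 = -16333 - 2620 = -18953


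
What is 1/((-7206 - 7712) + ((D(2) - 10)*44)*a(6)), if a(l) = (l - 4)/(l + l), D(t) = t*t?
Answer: -1/14962 ≈ -6.6836e-5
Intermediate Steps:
D(t) = t²
a(l) = (-4 + l)/(2*l) (a(l) = (-4 + l)/((2*l)) = (-4 + l)*(1/(2*l)) = (-4 + l)/(2*l))
1/((-7206 - 7712) + ((D(2) - 10)*44)*a(6)) = 1/((-7206 - 7712) + ((2² - 10)*44)*((½)*(-4 + 6)/6)) = 1/(-14918 + ((4 - 10)*44)*((½)*(⅙)*2)) = 1/(-14918 - 6*44*(⅙)) = 1/(-14918 - 264*⅙) = 1/(-14918 - 44) = 1/(-14962) = -1/14962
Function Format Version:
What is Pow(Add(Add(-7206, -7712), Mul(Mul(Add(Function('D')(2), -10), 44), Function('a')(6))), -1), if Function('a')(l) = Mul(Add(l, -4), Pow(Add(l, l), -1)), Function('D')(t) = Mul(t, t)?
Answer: Rational(-1, 14962) ≈ -6.6836e-5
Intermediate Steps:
Function('D')(t) = Pow(t, 2)
Function('a')(l) = Mul(Rational(1, 2), Pow(l, -1), Add(-4, l)) (Function('a')(l) = Mul(Add(-4, l), Pow(Mul(2, l), -1)) = Mul(Add(-4, l), Mul(Rational(1, 2), Pow(l, -1))) = Mul(Rational(1, 2), Pow(l, -1), Add(-4, l)))
Pow(Add(Add(-7206, -7712), Mul(Mul(Add(Function('D')(2), -10), 44), Function('a')(6))), -1) = Pow(Add(Add(-7206, -7712), Mul(Mul(Add(Pow(2, 2), -10), 44), Mul(Rational(1, 2), Pow(6, -1), Add(-4, 6)))), -1) = Pow(Add(-14918, Mul(Mul(Add(4, -10), 44), Mul(Rational(1, 2), Rational(1, 6), 2))), -1) = Pow(Add(-14918, Mul(Mul(-6, 44), Rational(1, 6))), -1) = Pow(Add(-14918, Mul(-264, Rational(1, 6))), -1) = Pow(Add(-14918, -44), -1) = Pow(-14962, -1) = Rational(-1, 14962)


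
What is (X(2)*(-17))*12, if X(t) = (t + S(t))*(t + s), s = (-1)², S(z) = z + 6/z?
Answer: -4284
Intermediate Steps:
s = 1
X(t) = (1 + t)*(2*t + 6/t) (X(t) = (t + (t + 6/t))*(t + 1) = (2*t + 6/t)*(1 + t) = (1 + t)*(2*t + 6/t))
(X(2)*(-17))*12 = ((2*(3 + 2*(3 + 2 + 2²))/2)*(-17))*12 = ((2*(½)*(3 + 2*(3 + 2 + 4)))*(-17))*12 = ((2*(½)*(3 + 2*9))*(-17))*12 = ((2*(½)*(3 + 18))*(-17))*12 = ((2*(½)*21)*(-17))*12 = (21*(-17))*12 = -357*12 = -4284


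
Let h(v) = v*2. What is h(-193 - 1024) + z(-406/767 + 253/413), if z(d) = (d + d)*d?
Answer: -70162476256/28826161 ≈ -2434.0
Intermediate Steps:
h(v) = 2*v
z(d) = 2*d² (z(d) = (2*d)*d = 2*d²)
h(-193 - 1024) + z(-406/767 + 253/413) = 2*(-193 - 1024) + 2*(-406/767 + 253/413)² = 2*(-1217) + 2*(-406*1/767 + 253*(1/413))² = -2434 + 2*(-406/767 + 253/413)² = -2434 + 2*(447/5369)² = -2434 + 2*(199809/28826161) = -2434 + 399618/28826161 = -70162476256/28826161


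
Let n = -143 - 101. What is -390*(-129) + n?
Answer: 50066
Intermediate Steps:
n = -244
-390*(-129) + n = -390*(-129) - 244 = 50310 - 244 = 50066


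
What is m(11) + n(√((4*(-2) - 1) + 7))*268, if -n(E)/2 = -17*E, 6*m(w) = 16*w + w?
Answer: 187/6 + 9112*I*√2 ≈ 31.167 + 12886.0*I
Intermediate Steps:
m(w) = 17*w/6 (m(w) = (16*w + w)/6 = (17*w)/6 = 17*w/6)
n(E) = 34*E (n(E) = -(-34)*E = 34*E)
m(11) + n(√((4*(-2) - 1) + 7))*268 = (17/6)*11 + (34*√((4*(-2) - 1) + 7))*268 = 187/6 + (34*√((-8 - 1) + 7))*268 = 187/6 + (34*√(-9 + 7))*268 = 187/6 + (34*√(-2))*268 = 187/6 + (34*(I*√2))*268 = 187/6 + (34*I*√2)*268 = 187/6 + 9112*I*√2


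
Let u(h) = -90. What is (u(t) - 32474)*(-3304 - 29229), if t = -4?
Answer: 1059404612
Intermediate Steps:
(u(t) - 32474)*(-3304 - 29229) = (-90 - 32474)*(-3304 - 29229) = -32564*(-32533) = 1059404612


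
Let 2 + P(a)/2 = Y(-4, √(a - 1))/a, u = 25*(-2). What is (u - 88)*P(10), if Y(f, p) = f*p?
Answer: 4416/5 ≈ 883.20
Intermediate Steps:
u = -50
P(a) = -4 - 8*√(-1 + a)/a (P(a) = -4 + 2*((-4*√(a - 1))/a) = -4 + 2*((-4*√(-1 + a))/a) = -4 + 2*(-4*√(-1 + a)/a) = -4 - 8*√(-1 + a)/a)
(u - 88)*P(10) = (-50 - 88)*(-4 - 8*√(-1 + 10)/10) = -138*(-4 - 8*⅒*√9) = -138*(-4 - 8*⅒*3) = -138*(-4 - 12/5) = -138*(-32/5) = 4416/5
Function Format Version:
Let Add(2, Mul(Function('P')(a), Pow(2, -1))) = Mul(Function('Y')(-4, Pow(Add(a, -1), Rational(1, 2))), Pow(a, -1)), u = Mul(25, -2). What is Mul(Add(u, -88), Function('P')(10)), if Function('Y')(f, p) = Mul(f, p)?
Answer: Rational(4416, 5) ≈ 883.20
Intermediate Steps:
u = -50
Function('P')(a) = Add(-4, Mul(-8, Pow(a, -1), Pow(Add(-1, a), Rational(1, 2)))) (Function('P')(a) = Add(-4, Mul(2, Mul(Mul(-4, Pow(Add(a, -1), Rational(1, 2))), Pow(a, -1)))) = Add(-4, Mul(2, Mul(Mul(-4, Pow(Add(-1, a), Rational(1, 2))), Pow(a, -1)))) = Add(-4, Mul(2, Mul(-4, Pow(a, -1), Pow(Add(-1, a), Rational(1, 2))))) = Add(-4, Mul(-8, Pow(a, -1), Pow(Add(-1, a), Rational(1, 2)))))
Mul(Add(u, -88), Function('P')(10)) = Mul(Add(-50, -88), Add(-4, Mul(-8, Pow(10, -1), Pow(Add(-1, 10), Rational(1, 2))))) = Mul(-138, Add(-4, Mul(-8, Rational(1, 10), Pow(9, Rational(1, 2))))) = Mul(-138, Add(-4, Mul(-8, Rational(1, 10), 3))) = Mul(-138, Add(-4, Rational(-12, 5))) = Mul(-138, Rational(-32, 5)) = Rational(4416, 5)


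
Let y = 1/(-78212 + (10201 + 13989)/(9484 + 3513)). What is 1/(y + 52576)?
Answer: 24792614/1303496473347 ≈ 1.9020e-5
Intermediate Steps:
y = -317/24792614 (y = 1/(-78212 + 24190/12997) = 1/(-78212 + 24190*(1/12997)) = 1/(-78212 + 590/317) = 1/(-24792614/317) = -317/24792614 ≈ -1.2786e-5)
1/(y + 52576) = 1/(-317/24792614 + 52576) = 1/(1303496473347/24792614) = 24792614/1303496473347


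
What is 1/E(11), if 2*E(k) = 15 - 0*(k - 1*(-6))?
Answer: 2/15 ≈ 0.13333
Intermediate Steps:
E(k) = 15/2 (E(k) = (15 - 0*(k - 1*(-6)))/2 = (15 - 0*(k + 6))/2 = (15 - 0*(6 + k))/2 = (15 - 1*0)/2 = (15 + 0)/2 = (½)*15 = 15/2)
1/E(11) = 1/(15/2) = 2/15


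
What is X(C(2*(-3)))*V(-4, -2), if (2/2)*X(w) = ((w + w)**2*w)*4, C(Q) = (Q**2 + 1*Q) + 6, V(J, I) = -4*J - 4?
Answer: 8957952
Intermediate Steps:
V(J, I) = -4 - 4*J
C(Q) = 6 + Q + Q**2 (C(Q) = (Q**2 + Q) + 6 = (Q + Q**2) + 6 = 6 + Q + Q**2)
X(w) = 16*w**3 (X(w) = ((w + w)**2*w)*4 = ((2*w)**2*w)*4 = ((4*w**2)*w)*4 = (4*w**3)*4 = 16*w**3)
X(C(2*(-3)))*V(-4, -2) = (16*(6 + 2*(-3) + (2*(-3))**2)**3)*(-4 - 4*(-4)) = (16*(6 - 6 + (-6)**2)**3)*(-4 + 16) = (16*(6 - 6 + 36)**3)*12 = (16*36**3)*12 = (16*46656)*12 = 746496*12 = 8957952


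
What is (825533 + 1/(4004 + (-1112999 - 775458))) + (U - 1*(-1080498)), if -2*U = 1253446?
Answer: 2410795798523/1884453 ≈ 1.2793e+6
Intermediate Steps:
U = -626723 (U = -½*1253446 = -626723)
(825533 + 1/(4004 + (-1112999 - 775458))) + (U - 1*(-1080498)) = (825533 + 1/(4004 + (-1112999 - 775458))) + (-626723 - 1*(-1080498)) = (825533 + 1/(4004 - 1888457)) + (-626723 + 1080498) = (825533 + 1/(-1884453)) + 453775 = (825533 - 1/1884453) + 453775 = 1555678138448/1884453 + 453775 = 2410795798523/1884453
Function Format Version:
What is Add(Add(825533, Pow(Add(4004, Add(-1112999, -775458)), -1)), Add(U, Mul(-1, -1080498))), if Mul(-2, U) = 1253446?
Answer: Rational(2410795798523, 1884453) ≈ 1.2793e+6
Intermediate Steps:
U = -626723 (U = Mul(Rational(-1, 2), 1253446) = -626723)
Add(Add(825533, Pow(Add(4004, Add(-1112999, -775458)), -1)), Add(U, Mul(-1, -1080498))) = Add(Add(825533, Pow(Add(4004, Add(-1112999, -775458)), -1)), Add(-626723, Mul(-1, -1080498))) = Add(Add(825533, Pow(Add(4004, -1888457), -1)), Add(-626723, 1080498)) = Add(Add(825533, Pow(-1884453, -1)), 453775) = Add(Add(825533, Rational(-1, 1884453)), 453775) = Add(Rational(1555678138448, 1884453), 453775) = Rational(2410795798523, 1884453)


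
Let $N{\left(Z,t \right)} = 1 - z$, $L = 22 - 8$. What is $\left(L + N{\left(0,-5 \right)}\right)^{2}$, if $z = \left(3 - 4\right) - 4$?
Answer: $400$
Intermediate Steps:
$z = -5$ ($z = -1 - 4 = -5$)
$L = 14$
$N{\left(Z,t \right)} = 6$ ($N{\left(Z,t \right)} = 1 - -5 = 1 + 5 = 6$)
$\left(L + N{\left(0,-5 \right)}\right)^{2} = \left(14 + 6\right)^{2} = 20^{2} = 400$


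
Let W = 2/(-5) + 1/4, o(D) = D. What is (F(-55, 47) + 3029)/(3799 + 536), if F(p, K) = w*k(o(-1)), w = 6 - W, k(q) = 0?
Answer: 3029/4335 ≈ 0.69873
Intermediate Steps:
W = -3/20 (W = 2*(-1/5) + 1*(1/4) = -2/5 + 1/4 = -3/20 ≈ -0.15000)
w = 123/20 (w = 6 - 1*(-3/20) = 6 + 3/20 = 123/20 ≈ 6.1500)
F(p, K) = 0 (F(p, K) = (123/20)*0 = 0)
(F(-55, 47) + 3029)/(3799 + 536) = (0 + 3029)/(3799 + 536) = 3029/4335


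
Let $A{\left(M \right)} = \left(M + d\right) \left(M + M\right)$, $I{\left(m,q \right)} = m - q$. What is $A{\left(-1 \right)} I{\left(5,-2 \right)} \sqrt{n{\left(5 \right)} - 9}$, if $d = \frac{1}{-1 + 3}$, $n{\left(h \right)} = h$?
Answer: $14 i \approx 14.0 i$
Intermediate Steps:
$d = \frac{1}{2} \approx 0.5$
$A{\left(M \right)} = 2 M \left(\frac{1}{2} + M\right)$ ($A{\left(M \right)} = \left(M + \frac{1}{2}\right) \left(M + M\right) = \left(\frac{1}{2} + M\right) 2 M = 2 M \left(\frac{1}{2} + M\right)$)
$A{\left(-1 \right)} I{\left(5,-2 \right)} \sqrt{n{\left(5 \right)} - 9} = - (1 + 2 \left(-1\right)) \left(5 - -2\right) \sqrt{5 - 9} = - (1 - 2) \left(5 + 2\right) \sqrt{-4} = \left(-1\right) \left(-1\right) 7 \cdot 2 i = 1 \cdot 7 \cdot 2 i = 7 \cdot 2 i = 14 i$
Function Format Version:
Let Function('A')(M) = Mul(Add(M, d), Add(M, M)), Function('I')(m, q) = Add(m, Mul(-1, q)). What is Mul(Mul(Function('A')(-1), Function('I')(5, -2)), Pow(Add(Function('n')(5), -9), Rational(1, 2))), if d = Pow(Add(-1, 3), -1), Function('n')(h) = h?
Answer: Mul(14, I) ≈ Mul(14.000, I)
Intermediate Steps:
d = Rational(1, 2) (d = Pow(2, -1) = Rational(1, 2) ≈ 0.50000)
Function('A')(M) = Mul(2, M, Add(Rational(1, 2), M)) (Function('A')(M) = Mul(Add(M, Rational(1, 2)), Add(M, M)) = Mul(Add(Rational(1, 2), M), Mul(2, M)) = Mul(2, M, Add(Rational(1, 2), M)))
Mul(Mul(Function('A')(-1), Function('I')(5, -2)), Pow(Add(Function('n')(5), -9), Rational(1, 2))) = Mul(Mul(Mul(-1, Add(1, Mul(2, -1))), Add(5, Mul(-1, -2))), Pow(Add(5, -9), Rational(1, 2))) = Mul(Mul(Mul(-1, Add(1, -2)), Add(5, 2)), Pow(-4, Rational(1, 2))) = Mul(Mul(Mul(-1, -1), 7), Mul(2, I)) = Mul(Mul(1, 7), Mul(2, I)) = Mul(7, Mul(2, I)) = Mul(14, I)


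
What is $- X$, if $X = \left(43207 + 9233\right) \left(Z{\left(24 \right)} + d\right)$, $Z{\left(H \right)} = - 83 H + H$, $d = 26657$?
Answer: $-1294691160$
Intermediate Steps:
$Z{\left(H \right)} = - 82 H$
$X = 1294691160$ ($X = \left(43207 + 9233\right) \left(\left(-82\right) 24 + 26657\right) = 52440 \left(-1968 + 26657\right) = 52440 \cdot 24689 = 1294691160$)
$- X = \left(-1\right) 1294691160 = -1294691160$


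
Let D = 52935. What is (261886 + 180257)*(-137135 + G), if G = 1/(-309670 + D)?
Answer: -15566685219546318/256735 ≈ -6.0633e+10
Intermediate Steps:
G = -1/256735 (G = 1/(-309670 + 52935) = 1/(-256735) = -1/256735 ≈ -3.8951e-6)
(261886 + 180257)*(-137135 + G) = (261886 + 180257)*(-137135 - 1/256735) = 442143*(-35207354226/256735) = -15566685219546318/256735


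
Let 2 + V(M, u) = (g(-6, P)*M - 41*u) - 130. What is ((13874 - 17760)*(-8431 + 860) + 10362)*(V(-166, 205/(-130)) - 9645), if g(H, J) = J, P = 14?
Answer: -4605184082130/13 ≈ -3.5425e+11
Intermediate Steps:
V(M, u) = -132 - 41*u + 14*M (V(M, u) = -2 + ((14*M - 41*u) - 130) = -2 + ((-41*u + 14*M) - 130) = -2 + (-130 - 41*u + 14*M) = -132 - 41*u + 14*M)
((13874 - 17760)*(-8431 + 860) + 10362)*(V(-166, 205/(-130)) - 9645) = ((13874 - 17760)*(-8431 + 860) + 10362)*((-132 - 8405/(-130) + 14*(-166)) - 9645) = (-3886*(-7571) + 10362)*((-132 - 8405*(-1)/130 - 2324) - 9645) = (29420906 + 10362)*((-132 - 41*(-41/26) - 2324) - 9645) = 29431268*((-132 + 1681/26 - 2324) - 9645) = 29431268*(-62175/26 - 9645) = 29431268*(-312945/26) = -4605184082130/13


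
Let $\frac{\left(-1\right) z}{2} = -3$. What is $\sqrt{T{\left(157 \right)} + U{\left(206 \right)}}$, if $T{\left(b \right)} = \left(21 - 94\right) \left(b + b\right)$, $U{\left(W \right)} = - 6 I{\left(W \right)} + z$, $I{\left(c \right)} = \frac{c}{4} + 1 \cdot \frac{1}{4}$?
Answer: $\frac{i \sqrt{92906}}{2} \approx 152.4 i$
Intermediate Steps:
$z = 6$ ($z = \left(-2\right) \left(-3\right) = 6$)
$I{\left(c \right)} = \frac{1}{4} + \frac{c}{4}$ ($I{\left(c \right)} = c \frac{1}{4} + 1 \cdot \frac{1}{4} = \frac{c}{4} + \frac{1}{4} = \frac{1}{4} + \frac{c}{4}$)
$U{\left(W \right)} = \frac{9}{2} - \frac{3 W}{2}$ ($U{\left(W \right)} = - 6 \left(\frac{1}{4} + \frac{W}{4}\right) + 6 = \left(- \frac{3}{2} - \frac{3 W}{2}\right) + 6 = \frac{9}{2} - \frac{3 W}{2}$)
$T{\left(b \right)} = - 146 b$ ($T{\left(b \right)} = - 73 \cdot 2 b = - 146 b$)
$\sqrt{T{\left(157 \right)} + U{\left(206 \right)}} = \sqrt{\left(-146\right) 157 + \left(\frac{9}{2} - 309\right)} = \sqrt{-22922 + \left(\frac{9}{2} - 309\right)} = \sqrt{-22922 - \frac{609}{2}} = \sqrt{- \frac{46453}{2}} = \frac{i \sqrt{92906}}{2}$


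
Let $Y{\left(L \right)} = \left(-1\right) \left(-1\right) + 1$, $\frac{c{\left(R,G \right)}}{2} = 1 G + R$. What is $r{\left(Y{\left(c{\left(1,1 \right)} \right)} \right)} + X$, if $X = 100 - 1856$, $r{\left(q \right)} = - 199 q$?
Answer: $-2154$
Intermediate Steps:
$c{\left(R,G \right)} = 2 G + 2 R$ ($c{\left(R,G \right)} = 2 \left(1 G + R\right) = 2 \left(G + R\right) = 2 G + 2 R$)
$Y{\left(L \right)} = 2$ ($Y{\left(L \right)} = 1 + 1 = 2$)
$X = -1756$ ($X = 100 - 1856 = -1756$)
$r{\left(Y{\left(c{\left(1,1 \right)} \right)} \right)} + X = \left(-199\right) 2 - 1756 = -398 - 1756 = -2154$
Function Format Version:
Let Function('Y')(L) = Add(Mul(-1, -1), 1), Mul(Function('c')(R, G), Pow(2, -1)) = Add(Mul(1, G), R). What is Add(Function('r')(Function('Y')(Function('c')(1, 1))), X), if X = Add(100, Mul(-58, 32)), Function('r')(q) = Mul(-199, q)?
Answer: -2154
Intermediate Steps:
Function('c')(R, G) = Add(Mul(2, G), Mul(2, R)) (Function('c')(R, G) = Mul(2, Add(Mul(1, G), R)) = Mul(2, Add(G, R)) = Add(Mul(2, G), Mul(2, R)))
Function('Y')(L) = 2 (Function('Y')(L) = Add(1, 1) = 2)
X = -1756 (X = Add(100, -1856) = -1756)
Add(Function('r')(Function('Y')(Function('c')(1, 1))), X) = Add(Mul(-199, 2), -1756) = Add(-398, -1756) = -2154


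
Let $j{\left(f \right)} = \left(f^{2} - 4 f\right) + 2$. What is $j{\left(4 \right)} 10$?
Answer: $20$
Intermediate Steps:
$j{\left(f \right)} = 2 + f^{2} - 4 f$
$j{\left(4 \right)} 10 = \left(2 + 4^{2} - 16\right) 10 = \left(2 + 16 - 16\right) 10 = 2 \cdot 10 = 20$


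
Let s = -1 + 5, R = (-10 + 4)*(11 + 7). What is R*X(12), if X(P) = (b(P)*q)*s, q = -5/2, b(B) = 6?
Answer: 6480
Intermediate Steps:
R = -108 (R = -6*18 = -108)
s = 4
q = -5/2 (q = -5*1/2 = -5/2 ≈ -2.5000)
X(P) = -60 (X(P) = (6*(-5/2))*4 = -15*4 = -60)
R*X(12) = -108*(-60) = 6480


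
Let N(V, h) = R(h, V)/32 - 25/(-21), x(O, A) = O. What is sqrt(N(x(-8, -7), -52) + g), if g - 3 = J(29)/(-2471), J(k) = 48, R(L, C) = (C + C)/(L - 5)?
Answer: sqrt(36852805346)/93898 ≈ 2.0445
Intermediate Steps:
R(L, C) = 2*C/(-5 + L) (R(L, C) = (2*C)/(-5 + L) = 2*C/(-5 + L))
N(V, h) = 25/21 + V/(16*(-5 + h)) (N(V, h) = (2*V/(-5 + h))/32 - 25/(-21) = (2*V/(-5 + h))*(1/32) - 25*(-1/21) = V/(16*(-5 + h)) + 25/21 = 25/21 + V/(16*(-5 + h)))
g = 7365/2471 (g = 3 + 48/(-2471) = 3 + 48*(-1/2471) = 3 - 48/2471 = 7365/2471 ≈ 2.9806)
sqrt(N(x(-8, -7), -52) + g) = sqrt((-2000 + 21*(-8) + 400*(-52))/(336*(-5 - 52)) + 7365/2471) = sqrt((1/336)*(-2000 - 168 - 20800)/(-57) + 7365/2471) = sqrt((1/336)*(-1/57)*(-22968) + 7365/2471) = sqrt(319/266 + 7365/2471) = sqrt(392477/93898) = sqrt(36852805346)/93898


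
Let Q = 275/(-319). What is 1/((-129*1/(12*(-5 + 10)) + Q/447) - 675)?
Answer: -259260/175558409 ≈ -0.0014768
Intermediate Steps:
Q = -25/29 (Q = 275*(-1/319) = -25/29 ≈ -0.86207)
1/((-129*1/(12*(-5 + 10)) + Q/447) - 675) = 1/((-129*1/(12*(-5 + 10)) - 25/29/447) - 675) = 1/((-129/(12*5) - 25/29*1/447) - 675) = 1/((-129/60 - 25/12963) - 675) = 1/((-129*1/60 - 25/12963) - 675) = 1/((-43/20 - 25/12963) - 675) = 1/(-557909/259260 - 675) = 1/(-175558409/259260) = -259260/175558409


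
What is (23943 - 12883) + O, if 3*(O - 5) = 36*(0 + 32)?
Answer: 11449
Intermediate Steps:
O = 389 (O = 5 + (36*(0 + 32))/3 = 5 + (36*32)/3 = 5 + (⅓)*1152 = 5 + 384 = 389)
(23943 - 12883) + O = (23943 - 12883) + 389 = 11060 + 389 = 11449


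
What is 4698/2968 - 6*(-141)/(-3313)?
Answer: 6526773/4916492 ≈ 1.3275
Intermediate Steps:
4698/2968 - 6*(-141)/(-3313) = 4698*(1/2968) + 846*(-1/3313) = 2349/1484 - 846/3313 = 6526773/4916492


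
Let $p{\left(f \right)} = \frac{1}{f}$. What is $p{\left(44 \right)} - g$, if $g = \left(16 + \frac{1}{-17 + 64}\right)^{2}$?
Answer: $- \frac{24946187}{97196} \approx -256.66$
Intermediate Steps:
$g = \frac{567009}{2209}$ ($g = \left(16 + \frac{1}{47}\right)^{2} = \left(\frac{753}{47}\right)^{2} = \frac{567009}{2209} \approx 256.68$)
$p{\left(44 \right)} - g = \frac{1}{44} - \frac{567009}{2209} = - \frac{24946187}{97196}$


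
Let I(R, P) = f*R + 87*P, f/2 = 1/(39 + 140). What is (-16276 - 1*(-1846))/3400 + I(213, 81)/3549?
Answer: -162556931/71997380 ≈ -2.2578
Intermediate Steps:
f = 2/179 (f = 2/(39 + 140) = 2/179 ≈ 0.011173)
I(R, P) = 87*P + 2*R/179 (I(R, P) = 2*R/179 + 87*P = 87*P + 2*R/179)
(-16276 - 1*(-1846))/3400 + I(213, 81)/3549 = (-16276 - 1*(-1846))/3400 + (87*81 + (2/179)*213)/3549 = (-16276 + 1846)*(1/3400) + (7047 + 426/179)*(1/3549) = -14430*1/3400 + (1261839/179)*(1/3549) = -1443/340 + 420613/211757 = -162556931/71997380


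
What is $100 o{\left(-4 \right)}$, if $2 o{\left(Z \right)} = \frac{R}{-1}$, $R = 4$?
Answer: $-200$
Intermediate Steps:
$o{\left(Z \right)} = -2$ ($o{\left(Z \right)} = \frac{4 \frac{1}{-1}}{2} = \frac{4 \left(-1\right)}{2} = \frac{1}{2} \left(-4\right) = -2$)
$100 o{\left(-4 \right)} = 100 \left(-2\right) = -200$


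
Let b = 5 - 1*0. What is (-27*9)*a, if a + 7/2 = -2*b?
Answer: 6561/2 ≈ 3280.5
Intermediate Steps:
b = 5 (b = 5 + 0 = 5)
a = -27/2 (a = -7/2 - 2*5 = -7/2 - 10 = -27/2 ≈ -13.500)
(-27*9)*a = -27*9*(-27/2) = -243*(-27/2) = 6561/2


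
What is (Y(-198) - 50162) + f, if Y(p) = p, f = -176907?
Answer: -227267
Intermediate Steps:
(Y(-198) - 50162) + f = (-198 - 50162) - 176907 = -50360 - 176907 = -227267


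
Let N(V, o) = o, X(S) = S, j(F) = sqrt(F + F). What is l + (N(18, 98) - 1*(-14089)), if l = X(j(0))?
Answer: 14187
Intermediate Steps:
j(F) = sqrt(2)*sqrt(F) (j(F) = sqrt(2*F) = sqrt(2)*sqrt(F))
l = 0 (l = sqrt(2)*sqrt(0) = sqrt(2)*0 = 0)
l + (N(18, 98) - 1*(-14089)) = 0 + (98 - 1*(-14089)) = 0 + (98 + 14089) = 0 + 14187 = 14187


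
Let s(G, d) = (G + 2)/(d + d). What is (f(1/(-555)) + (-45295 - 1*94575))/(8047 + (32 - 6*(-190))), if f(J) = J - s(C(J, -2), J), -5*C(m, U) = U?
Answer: -77258221/5116545 ≈ -15.100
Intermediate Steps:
C(m, U) = -U/5
s(G, d) = (2 + G)/(2*d) (s(G, d) = (2 + G)/((2*d)) = (2 + G)*(1/(2*d)) = (2 + G)/(2*d))
f(J) = J - 6/(5*J) (f(J) = J - (2 - ⅕*(-2))/(2*J) = J - (2 + ⅖)/(2*J) = J - 12/(2*J*5) = J - 6/(5*J))
(f(1/(-555)) + (-45295 - 1*94575))/(8047 + (32 - 6*(-190))) = ((1/(-555) - 6/(5*(1/(-555)))) + (-45295 - 1*94575))/(8047 + (32 - 6*(-190))) = ((-1/555 - 6/(5*(-1/555))) + (-45295 - 94575))/(8047 + (32 + 1140)) = ((-1/555 - 6/5*(-555)) - 139870)/(8047 + 1172) = ((-1/555 + 666) - 139870)/9219 = (369629/555 - 139870)*(1/9219) = -77258221/555*1/9219 = -77258221/5116545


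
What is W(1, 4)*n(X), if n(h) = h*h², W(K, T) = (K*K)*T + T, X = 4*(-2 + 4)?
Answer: 4096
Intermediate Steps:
X = 8 (X = 4*2 = 8)
W(K, T) = T + T*K² (W(K, T) = K²*T + T = T*K² + T = T + T*K²)
n(h) = h³
W(1, 4)*n(X) = (4*(1 + 1²))*8³ = (4*(1 + 1))*512 = (4*2)*512 = 8*512 = 4096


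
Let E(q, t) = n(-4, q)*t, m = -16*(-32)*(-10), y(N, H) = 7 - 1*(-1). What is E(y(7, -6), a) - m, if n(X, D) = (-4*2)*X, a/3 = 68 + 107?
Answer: 21920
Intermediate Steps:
y(N, H) = 8 (y(N, H) = 7 + 1 = 8)
m = -5120 (m = 512*(-10) = -5120)
a = 525 (a = 3*(68 + 107) = 3*175 = 525)
n(X, D) = -8*X
E(q, t) = 32*t (E(q, t) = (-8*(-4))*t = 32*t)
E(y(7, -6), a) - m = 32*525 - 1*(-5120) = 16800 + 5120 = 21920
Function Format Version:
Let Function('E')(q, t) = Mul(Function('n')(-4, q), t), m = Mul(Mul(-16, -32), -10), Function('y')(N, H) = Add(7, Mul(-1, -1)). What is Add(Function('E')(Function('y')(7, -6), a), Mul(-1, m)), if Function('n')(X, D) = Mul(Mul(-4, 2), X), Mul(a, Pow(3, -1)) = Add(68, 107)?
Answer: 21920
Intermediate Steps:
Function('y')(N, H) = 8 (Function('y')(N, H) = Add(7, 1) = 8)
m = -5120 (m = Mul(512, -10) = -5120)
a = 525 (a = Mul(3, Add(68, 107)) = Mul(3, 175) = 525)
Function('n')(X, D) = Mul(-8, X)
Function('E')(q, t) = Mul(32, t) (Function('E')(q, t) = Mul(Mul(-8, -4), t) = Mul(32, t))
Add(Function('E')(Function('y')(7, -6), a), Mul(-1, m)) = Add(Mul(32, 525), Mul(-1, -5120)) = Add(16800, 5120) = 21920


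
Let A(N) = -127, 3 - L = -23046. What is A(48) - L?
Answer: -23176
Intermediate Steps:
L = 23049 (L = 3 - 1*(-23046) = 3 + 23046 = 23049)
A(48) - L = -127 - 1*23049 = -127 - 23049 = -23176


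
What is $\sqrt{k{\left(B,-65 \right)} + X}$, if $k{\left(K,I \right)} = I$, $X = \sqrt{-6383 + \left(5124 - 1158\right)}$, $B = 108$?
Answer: $\sqrt{-65 + i \sqrt{2417}} \approx 2.8721 + 8.5586 i$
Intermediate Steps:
$X = i \sqrt{2417}$ ($X = \sqrt{-6383 + \left(5124 - 1158\right)} = \sqrt{-6383 + 3966} = \sqrt{-2417} = i \sqrt{2417} \approx 49.163 i$)
$\sqrt{k{\left(B,-65 \right)} + X} = \sqrt{-65 + i \sqrt{2417}}$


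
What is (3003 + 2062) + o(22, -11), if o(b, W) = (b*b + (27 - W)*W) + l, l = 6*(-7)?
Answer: 5089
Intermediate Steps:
l = -42
o(b, W) = -42 + b**2 + W*(27 - W) (o(b, W) = (b*b + (27 - W)*W) - 42 = (b**2 + W*(27 - W)) - 42 = -42 + b**2 + W*(27 - W))
(3003 + 2062) + o(22, -11) = (3003 + 2062) + (-42 + 22**2 - 1*(-11)**2 + 27*(-11)) = 5065 + (-42 + 484 - 1*121 - 297) = 5065 + (-42 + 484 - 121 - 297) = 5065 + 24 = 5089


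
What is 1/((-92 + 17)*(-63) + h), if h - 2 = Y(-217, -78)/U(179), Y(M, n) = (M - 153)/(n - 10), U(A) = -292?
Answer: 12848/60732311 ≈ 0.00021155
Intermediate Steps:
Y(M, n) = (-153 + M)/(-10 + n)
h = 25511/12848 (h = 2 + ((-153 - 217)/(-10 - 78))/(-292) = 2 + (-370/(-88))*(-1/292) = 2 - 1/88*(-370)*(-1/292) = 2 + (185/44)*(-1/292) = 2 - 185/12848 = 25511/12848 ≈ 1.9856)
1/((-92 + 17)*(-63) + h) = 1/((-92 + 17)*(-63) + 25511/12848) = 1/(-75*(-63) + 25511/12848) = 1/(4725 + 25511/12848) = 1/(60732311/12848) = 12848/60732311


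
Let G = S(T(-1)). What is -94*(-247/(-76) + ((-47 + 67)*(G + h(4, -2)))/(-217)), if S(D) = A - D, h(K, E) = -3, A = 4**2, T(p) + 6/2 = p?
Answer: -68667/434 ≈ -158.22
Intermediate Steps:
T(p) = -3 + p
A = 16
S(D) = 16 - D
G = 20 (G = 16 - (-3 - 1) = 16 - 1*(-4) = 16 + 4 = 20)
-94*(-247/(-76) + ((-47 + 67)*(G + h(4, -2)))/(-217)) = -94*(-247/(-76) + ((-47 + 67)*(20 - 3))/(-217)) = -94*(-247*(-1/76) + (20*17)*(-1/217)) = -94*(13/4 + 340*(-1/217)) = -94*(13/4 - 340/217) = -94*1461/868 = -68667/434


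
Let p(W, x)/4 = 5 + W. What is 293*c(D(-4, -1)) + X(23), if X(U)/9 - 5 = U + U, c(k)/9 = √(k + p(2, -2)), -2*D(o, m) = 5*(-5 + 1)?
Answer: 459 + 2637*√38 ≈ 16715.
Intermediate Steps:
p(W, x) = 20 + 4*W (p(W, x) = 4*(5 + W) = 20 + 4*W)
D(o, m) = 10 (D(o, m) = -5*(-5 + 1)/2 = -5*(-4)/2 = -½*(-20) = 10)
c(k) = 9*√(28 + k) (c(k) = 9*√(k + (20 + 4*2)) = 9*√(k + (20 + 8)) = 9*√(k + 28) = 9*√(28 + k))
X(U) = 45 + 18*U (X(U) = 45 + 9*(U + U) = 45 + 9*(2*U) = 45 + 18*U)
293*c(D(-4, -1)) + X(23) = 293*(9*√(28 + 10)) + (45 + 18*23) = 293*(9*√38) + (45 + 414) = 2637*√38 + 459 = 459 + 2637*√38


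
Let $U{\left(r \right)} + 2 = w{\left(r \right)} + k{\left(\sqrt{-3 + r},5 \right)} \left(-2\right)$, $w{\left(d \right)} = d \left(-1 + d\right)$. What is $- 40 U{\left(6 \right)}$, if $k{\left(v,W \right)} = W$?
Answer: $-720$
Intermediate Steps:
$U{\left(r \right)} = -12 + r \left(-1 + r\right)$ ($U{\left(r \right)} = -2 + \left(r \left(-1 + r\right) + 5 \left(-2\right)\right) = -2 + \left(r \left(-1 + r\right) - 10\right) = -2 + \left(-10 + r \left(-1 + r\right)\right) = -12 + r \left(-1 + r\right)$)
$- 40 U{\left(6 \right)} = - 40 \left(-12 + 6 \left(-1 + 6\right)\right) = - 40 \left(-12 + 6 \cdot 5\right) = - 40 \left(-12 + 30\right) = \left(-40\right) 18 = -720$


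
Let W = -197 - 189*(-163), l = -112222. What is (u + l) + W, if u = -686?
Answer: -82298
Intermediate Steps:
W = 30610 (W = -197 + 30807 = 30610)
(u + l) + W = (-686 - 112222) + 30610 = -112908 + 30610 = -82298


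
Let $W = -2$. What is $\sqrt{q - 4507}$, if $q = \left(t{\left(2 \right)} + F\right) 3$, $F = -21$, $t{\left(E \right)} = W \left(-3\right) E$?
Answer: $i \sqrt{4534} \approx 67.335 i$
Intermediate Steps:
$t{\left(E \right)} = 6 E$ ($t{\left(E \right)} = \left(-2\right) \left(-3\right) E = 6 E$)
$q = -27$ ($q = \left(6 \cdot 2 - 21\right) 3 = \left(12 - 21\right) 3 = \left(-9\right) 3 = -27$)
$\sqrt{q - 4507} = \sqrt{-27 - 4507} = \sqrt{-4534} = i \sqrt{4534}$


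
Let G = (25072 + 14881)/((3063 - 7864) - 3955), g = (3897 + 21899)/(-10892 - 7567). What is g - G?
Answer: 511622651/161627004 ≈ 3.1655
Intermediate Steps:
g = -25796/18459 (g = 25796/(-18459) = 25796*(-1/18459) = -25796/18459 ≈ -1.3975)
G = -39953/8756 (G = 39953/(-4801 - 3955) = 39953/(-8756) = 39953*(-1/8756) = -39953/8756 ≈ -4.5629)
g - G = -25796/18459 - 1*(-39953/8756) = -25796/18459 + 39953/8756 = 511622651/161627004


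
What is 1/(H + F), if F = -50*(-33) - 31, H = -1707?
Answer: -1/88 ≈ -0.011364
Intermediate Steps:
F = 1619 (F = 1650 - 31 = 1619)
1/(H + F) = 1/(-1707 + 1619) = 1/(-88) = -1/88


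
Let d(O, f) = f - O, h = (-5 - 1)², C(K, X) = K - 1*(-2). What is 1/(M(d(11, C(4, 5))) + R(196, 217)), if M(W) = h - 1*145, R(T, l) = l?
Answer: 1/108 ≈ 0.0092593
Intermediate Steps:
C(K, X) = 2 + K (C(K, X) = K + 2 = 2 + K)
h = 36 (h = (-6)² = 36)
M(W) = -109 (M(W) = 36 - 1*145 = 36 - 145 = -109)
1/(M(d(11, C(4, 5))) + R(196, 217)) = 1/(-109 + 217) = 1/108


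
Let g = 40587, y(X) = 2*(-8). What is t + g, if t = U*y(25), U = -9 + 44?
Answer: 40027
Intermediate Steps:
y(X) = -16
U = 35
t = -560 (t = 35*(-16) = -560)
t + g = -560 + 40587 = 40027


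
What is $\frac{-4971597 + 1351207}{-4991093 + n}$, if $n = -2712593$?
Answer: $\frac{1810195}{3851843} \approx 0.46996$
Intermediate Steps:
$\frac{-4971597 + 1351207}{-4991093 + n} = \frac{-4971597 + 1351207}{-4991093 - 2712593} = - \frac{3620390}{-7703686} = \left(-3620390\right) \left(- \frac{1}{7703686}\right) = \frac{1810195}{3851843}$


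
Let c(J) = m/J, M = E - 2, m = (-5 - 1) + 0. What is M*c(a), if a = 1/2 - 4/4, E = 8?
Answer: 72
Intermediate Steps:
m = -6 (m = -6 + 0 = -6)
M = 6 (M = 8 - 2 = 6)
a = -1/2 (a = 1*(1/2) - 4*1/4 = 1/2 - 1 = -1/2 ≈ -0.50000)
c(J) = -6/J
M*c(a) = 6*(-6/(-1/2)) = 6*(-6*(-2)) = 6*12 = 72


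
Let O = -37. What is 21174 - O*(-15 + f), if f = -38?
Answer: 19213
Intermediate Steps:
21174 - O*(-15 + f) = 21174 - (-37)*(-15 - 38) = 21174 - (-37)*(-53) = 21174 - 1*1961 = 21174 - 1961 = 19213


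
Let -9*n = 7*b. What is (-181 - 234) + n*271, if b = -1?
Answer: -1838/9 ≈ -204.22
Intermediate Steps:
n = 7/9 (n = -7*(-1)/9 = -1/9*(-7) = 7/9 ≈ 0.77778)
(-181 - 234) + n*271 = (-181 - 234) + (7/9)*271 = -415 + 1897/9 = -1838/9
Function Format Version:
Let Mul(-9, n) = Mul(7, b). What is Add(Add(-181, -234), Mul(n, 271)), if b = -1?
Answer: Rational(-1838, 9) ≈ -204.22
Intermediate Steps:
n = Rational(7, 9) (n = Mul(Rational(-1, 9), Mul(7, -1)) = Mul(Rational(-1, 9), -7) = Rational(7, 9) ≈ 0.77778)
Add(Add(-181, -234), Mul(n, 271)) = Add(Add(-181, -234), Mul(Rational(7, 9), 271)) = Add(-415, Rational(1897, 9)) = Rational(-1838, 9)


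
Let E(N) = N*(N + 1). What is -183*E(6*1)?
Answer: -7686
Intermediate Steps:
E(N) = N*(1 + N)
-183*E(6*1) = -183*6*1*(1 + 6*1) = -1098*(1 + 6) = -1098*7 = -183*42 = -7686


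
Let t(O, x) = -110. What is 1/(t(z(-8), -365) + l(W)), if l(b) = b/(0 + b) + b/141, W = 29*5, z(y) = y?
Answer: -141/15224 ≈ -0.0092617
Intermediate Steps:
W = 145
l(b) = 1 + b/141 (l(b) = b/b + b*(1/141) = 1 + b/141)
1/(t(z(-8), -365) + l(W)) = 1/(-110 + (1 + (1/141)*145)) = 1/(-110 + (1 + 145/141)) = 1/(-110 + 286/141) = 1/(-15224/141) = -141/15224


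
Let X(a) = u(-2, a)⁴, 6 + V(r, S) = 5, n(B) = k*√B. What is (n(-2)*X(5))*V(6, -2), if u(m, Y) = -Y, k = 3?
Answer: -1875*I*√2 ≈ -2651.6*I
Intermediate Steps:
n(B) = 3*√B
V(r, S) = -1 (V(r, S) = -6 + 5 = -1)
X(a) = a⁴ (X(a) = (-a)⁴ = a⁴)
(n(-2)*X(5))*V(6, -2) = ((3*√(-2))*5⁴)*(-1) = ((3*(I*√2))*625)*(-1) = ((3*I*√2)*625)*(-1) = (1875*I*√2)*(-1) = -1875*I*√2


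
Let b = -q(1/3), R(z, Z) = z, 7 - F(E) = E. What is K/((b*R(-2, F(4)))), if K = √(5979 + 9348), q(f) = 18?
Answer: √1703/12 ≈ 3.4390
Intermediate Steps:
F(E) = 7 - E
K = 3*√1703 (K = √15327 = 3*√1703 ≈ 123.80)
b = -18 (b = -1*18 = -18)
K/((b*R(-2, F(4)))) = (3*√1703)/((-18*(-2))) = (3*√1703)/36 = (3*√1703)*(1/36) = √1703/12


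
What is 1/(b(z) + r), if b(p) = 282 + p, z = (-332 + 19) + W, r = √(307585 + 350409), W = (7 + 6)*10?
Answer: -99/648193 + √657994/648193 ≈ 0.0010987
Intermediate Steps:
W = 130 (W = 13*10 = 130)
r = √657994 ≈ 811.17
z = -183 (z = (-332 + 19) + 130 = -313 + 130 = -183)
1/(b(z) + r) = 1/((282 - 183) + √657994) = 1/(99 + √657994)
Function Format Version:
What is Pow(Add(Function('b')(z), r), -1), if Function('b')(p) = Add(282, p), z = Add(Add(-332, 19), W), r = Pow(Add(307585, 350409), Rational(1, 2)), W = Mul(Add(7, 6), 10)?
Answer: Add(Rational(-99, 648193), Mul(Rational(1, 648193), Pow(657994, Rational(1, 2)))) ≈ 0.0010987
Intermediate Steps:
W = 130 (W = Mul(13, 10) = 130)
r = Pow(657994, Rational(1, 2)) ≈ 811.17
z = -183 (z = Add(Add(-332, 19), 130) = Add(-313, 130) = -183)
Pow(Add(Function('b')(z), r), -1) = Pow(Add(Add(282, -183), Pow(657994, Rational(1, 2))), -1) = Pow(Add(99, Pow(657994, Rational(1, 2))), -1)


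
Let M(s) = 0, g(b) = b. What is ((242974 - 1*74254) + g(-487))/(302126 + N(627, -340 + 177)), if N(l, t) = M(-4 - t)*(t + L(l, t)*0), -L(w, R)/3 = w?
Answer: 168233/302126 ≈ 0.55683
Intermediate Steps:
L(w, R) = -3*w
N(l, t) = 0 (N(l, t) = 0*(t - 3*l*0) = 0*(t + 0) = 0*t = 0)
((242974 - 1*74254) + g(-487))/(302126 + N(627, -340 + 177)) = ((242974 - 1*74254) - 487)/(302126 + 0) = ((242974 - 74254) - 487)/302126 = (168720 - 487)*(1/302126) = 168233*(1/302126) = 168233/302126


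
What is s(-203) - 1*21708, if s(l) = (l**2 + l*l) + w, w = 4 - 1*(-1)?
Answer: 60715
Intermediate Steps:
w = 5 (w = 4 + 1 = 5)
s(l) = 5 + 2*l**2 (s(l) = (l**2 + l*l) + 5 = (l**2 + l**2) + 5 = 2*l**2 + 5 = 5 + 2*l**2)
s(-203) - 1*21708 = (5 + 2*(-203)**2) - 1*21708 = (5 + 2*41209) - 21708 = (5 + 82418) - 21708 = 82423 - 21708 = 60715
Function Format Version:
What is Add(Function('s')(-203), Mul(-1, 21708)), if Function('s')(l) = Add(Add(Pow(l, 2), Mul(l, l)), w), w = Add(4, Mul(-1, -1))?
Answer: 60715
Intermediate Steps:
w = 5 (w = Add(4, 1) = 5)
Function('s')(l) = Add(5, Mul(2, Pow(l, 2))) (Function('s')(l) = Add(Add(Pow(l, 2), Mul(l, l)), 5) = Add(Add(Pow(l, 2), Pow(l, 2)), 5) = Add(Mul(2, Pow(l, 2)), 5) = Add(5, Mul(2, Pow(l, 2))))
Add(Function('s')(-203), Mul(-1, 21708)) = Add(Add(5, Mul(2, Pow(-203, 2))), Mul(-1, 21708)) = Add(Add(5, Mul(2, 41209)), -21708) = Add(Add(5, 82418), -21708) = Add(82423, -21708) = 60715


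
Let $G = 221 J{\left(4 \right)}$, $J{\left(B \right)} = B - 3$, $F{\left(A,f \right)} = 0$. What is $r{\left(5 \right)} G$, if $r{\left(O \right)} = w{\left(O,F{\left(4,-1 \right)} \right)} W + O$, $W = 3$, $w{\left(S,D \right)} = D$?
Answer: $1105$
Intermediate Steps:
$J{\left(B \right)} = -3 + B$ ($J{\left(B \right)} = B - 3 = -3 + B$)
$r{\left(O \right)} = O$ ($r{\left(O \right)} = 0 \cdot 3 + O = 0 + O = O$)
$G = 221$ ($G = 221 \left(-3 + 4\right) = 221 \cdot 1 = 221$)
$r{\left(5 \right)} G = 5 \cdot 221 = 1105$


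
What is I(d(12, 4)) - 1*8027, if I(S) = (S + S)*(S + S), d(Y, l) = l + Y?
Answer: -7003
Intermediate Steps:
d(Y, l) = Y + l
I(S) = 4*S**2 (I(S) = (2*S)*(2*S) = 4*S**2)
I(d(12, 4)) - 1*8027 = 4*(12 + 4)**2 - 1*8027 = 4*16**2 - 8027 = 4*256 - 8027 = 1024 - 8027 = -7003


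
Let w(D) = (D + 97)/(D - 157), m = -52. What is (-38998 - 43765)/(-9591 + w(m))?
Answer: 17297467/2004564 ≈ 8.6290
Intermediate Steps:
w(D) = (97 + D)/(-157 + D)
(-38998 - 43765)/(-9591 + w(m)) = (-38998 - 43765)/(-9591 + (97 - 52)/(-157 - 52)) = -82763/(-9591 + 45/(-209)) = -82763/(-9591 - 1/209*45) = -82763/(-9591 - 45/209) = -82763/(-2004564/209) = -82763*(-209/2004564) = 17297467/2004564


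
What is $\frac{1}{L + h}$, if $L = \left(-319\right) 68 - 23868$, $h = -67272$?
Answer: $- \frac{1}{112832} \approx -8.8627 \cdot 10^{-6}$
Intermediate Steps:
$L = -45560$ ($L = -21692 - 23868 = -45560$)
$\frac{1}{L + h} = \frac{1}{-45560 - 67272} = \frac{1}{-112832} = - \frac{1}{112832}$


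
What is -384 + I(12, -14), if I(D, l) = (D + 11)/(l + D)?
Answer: -791/2 ≈ -395.50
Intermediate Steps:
I(D, l) = (11 + D)/(D + l)
-384 + I(12, -14) = -384 + (11 + 12)/(12 - 14) = -384 + 23/(-2) = -384 - ½*23 = -384 - 23/2 = -791/2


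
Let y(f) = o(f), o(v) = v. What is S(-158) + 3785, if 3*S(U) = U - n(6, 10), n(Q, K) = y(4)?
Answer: 3731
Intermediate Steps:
y(f) = f
n(Q, K) = 4
S(U) = -4/3 + U/3 (S(U) = (U - 1*4)/3 = (U - 4)/3 = (-4 + U)/3 = -4/3 + U/3)
S(-158) + 3785 = (-4/3 + (⅓)*(-158)) + 3785 = (-4/3 - 158/3) + 3785 = -54 + 3785 = 3731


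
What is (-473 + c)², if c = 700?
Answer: 51529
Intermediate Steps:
(-473 + c)² = (-473 + 700)² = 227² = 51529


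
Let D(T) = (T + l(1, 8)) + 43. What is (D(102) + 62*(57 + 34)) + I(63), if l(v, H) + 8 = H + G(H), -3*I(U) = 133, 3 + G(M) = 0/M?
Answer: 17219/3 ≈ 5739.7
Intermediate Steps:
G(M) = -3 (G(M) = -3 + 0/M = -3 + 0 = -3)
I(U) = -133/3 (I(U) = -1/3*133 = -133/3)
l(v, H) = -11 + H (l(v, H) = -8 + (H - 3) = -8 + (-3 + H) = -11 + H)
D(T) = 40 + T (D(T) = (T + (-11 + 8)) + 43 = (T - 3) + 43 = (-3 + T) + 43 = 40 + T)
(D(102) + 62*(57 + 34)) + I(63) = ((40 + 102) + 62*(57 + 34)) - 133/3 = (142 + 62*91) - 133/3 = (142 + 5642) - 133/3 = 5784 - 133/3 = 17219/3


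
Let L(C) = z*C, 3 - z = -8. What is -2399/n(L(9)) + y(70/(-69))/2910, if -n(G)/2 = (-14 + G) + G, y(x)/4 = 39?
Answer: 1173083/178480 ≈ 6.5726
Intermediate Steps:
z = 11 (z = 3 - 1*(-8) = 3 + 8 = 11)
y(x) = 156 (y(x) = 4*39 = 156)
L(C) = 11*C
n(G) = 28 - 4*G (n(G) = -2*((-14 + G) + G) = -2*(-14 + 2*G) = 28 - 4*G)
-2399/n(L(9)) + y(70/(-69))/2910 = -2399/(28 - 44*9) + 156/2910 = -2399/(28 - 4*99) + 156*(1/2910) = -2399/(28 - 396) + 26/485 = -2399/(-368) + 26/485 = -2399*(-1/368) + 26/485 = 2399/368 + 26/485 = 1173083/178480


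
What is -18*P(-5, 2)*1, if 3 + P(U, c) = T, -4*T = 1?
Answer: 117/2 ≈ 58.500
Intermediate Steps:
T = -1/4 (T = -1/4*1 = -1/4 ≈ -0.25000)
P(U, c) = -13/4 (P(U, c) = -3 - 1/4 = -13/4)
-18*P(-5, 2)*1 = -18*(-13/4)*1 = (117/2)*1 = 117/2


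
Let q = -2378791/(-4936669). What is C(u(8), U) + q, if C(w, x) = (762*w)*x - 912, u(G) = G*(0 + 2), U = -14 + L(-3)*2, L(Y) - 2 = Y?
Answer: -967505758505/4936669 ≈ -1.9598e+5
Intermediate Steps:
L(Y) = 2 + Y
U = -16 (U = -14 + (2 - 3)*2 = -14 - 1*2 = -14 - 2 = -16)
u(G) = 2*G (u(G) = G*2 = 2*G)
C(w, x) = -912 + 762*w*x (C(w, x) = 762*w*x - 912 = -912 + 762*w*x)
q = 2378791/4936669 (q = -2378791*(-1/4936669) = 2378791/4936669 ≈ 0.48186)
C(u(8), U) + q = (-912 + 762*(2*8)*(-16)) + 2378791/4936669 = (-912 + 762*16*(-16)) + 2378791/4936669 = (-912 - 195072) + 2378791/4936669 = -195984 + 2378791/4936669 = -967505758505/4936669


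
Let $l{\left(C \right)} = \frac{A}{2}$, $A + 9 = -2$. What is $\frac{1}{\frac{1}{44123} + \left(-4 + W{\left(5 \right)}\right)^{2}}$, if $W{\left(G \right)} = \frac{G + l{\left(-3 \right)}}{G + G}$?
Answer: $\frac{17649200}{289491403} \approx 0.060966$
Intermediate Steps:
$A = -11$ ($A = -9 - 2 = -11$)
$l{\left(C \right)} = - \frac{11}{2}$
$W{\left(G \right)} = \frac{- \frac{11}{2} + G}{2 G}$ ($W{\left(G \right)} = \frac{G - \frac{11}{2}}{G + G} = \frac{- \frac{11}{2} + G}{2 G}$)
$\frac{1}{\frac{1}{44123} + \left(-4 + W{\left(5 \right)}\right)^{2}} = \frac{1}{\frac{1}{44123} + \left(-4 + \frac{-11 + 2 \cdot 5}{4 \cdot 5}\right)^{2}} = \frac{1}{\frac{1}{44123} + \left(-4 + \frac{1}{4} \cdot \frac{1}{5} \left(-11 + 10\right)\right)^{2}} = \frac{1}{\frac{1}{44123} + \left(-4 + \frac{1}{4} \cdot \frac{1}{5} \left(-1\right)\right)^{2}} = \frac{1}{\frac{1}{44123} + \left(-4 - \frac{1}{20}\right)^{2}} = \frac{1}{\frac{1}{44123} + \left(- \frac{81}{20}\right)^{2}} = \frac{1}{\frac{1}{44123} + \frac{6561}{400}} = \frac{1}{\frac{289491403}{17649200}} = \frac{17649200}{289491403}$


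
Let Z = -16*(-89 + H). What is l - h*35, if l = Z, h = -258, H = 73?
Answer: 9286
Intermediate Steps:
Z = 256 (Z = -16*(-89 + 73) = -16*(-16) = 256)
l = 256
l - h*35 = 256 - (-258)*35 = 256 - 1*(-9030) = 256 + 9030 = 9286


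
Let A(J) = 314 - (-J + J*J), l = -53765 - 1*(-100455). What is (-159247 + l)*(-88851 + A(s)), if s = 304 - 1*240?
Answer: 10419288933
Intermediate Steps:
s = 64 (s = 304 - 240 = 64)
l = 46690 (l = -53765 + 100455 = 46690)
A(J) = 314 + J - J² (A(J) = 314 - (-J + J²) = 314 - (J² - J) = 314 + (J - J²) = 314 + J - J²)
(-159247 + l)*(-88851 + A(s)) = (-159247 + 46690)*(-88851 + (314 + 64 - 1*64²)) = -112557*(-88851 + (314 + 64 - 1*4096)) = -112557*(-88851 + (314 + 64 - 4096)) = -112557*(-88851 - 3718) = -112557*(-92569) = 10419288933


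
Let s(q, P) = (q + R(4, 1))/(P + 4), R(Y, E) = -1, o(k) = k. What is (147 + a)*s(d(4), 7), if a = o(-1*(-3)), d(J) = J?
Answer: 450/11 ≈ 40.909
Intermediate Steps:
a = 3 (a = -1*(-3) = 3)
s(q, P) = (-1 + q)/(4 + P) (s(q, P) = (q - 1)/(P + 4) = (-1 + q)/(4 + P))
(147 + a)*s(d(4), 7) = (147 + 3)*((-1 + 4)/(4 + 7)) = 150*(3/11) = 450/11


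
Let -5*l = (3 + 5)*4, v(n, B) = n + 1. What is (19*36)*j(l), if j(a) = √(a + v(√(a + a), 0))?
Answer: 684*√(-135 + 40*I*√5)/5 ≈ 502.09 + 1666.9*I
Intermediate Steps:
v(n, B) = 1 + n
l = -32/5 (l = -(3 + 5)*4/5 = -8*4/5 = -⅕*32 = -32/5 ≈ -6.4000)
j(a) = √(1 + a + √2*√a) (j(a) = √(a + (1 + √(a + a))) = √(a + (1 + √(2*a))) = √(a + (1 + √2*√a)) = √(1 + a + √2*√a))
(19*36)*j(l) = (19*36)*√(1 - 32/5 + √2*√(-32/5)) = 684*√(1 - 32/5 + √2*(4*I*√10/5)) = 684*√(1 - 32/5 + 8*I*√5/5) = 684*√(-27/5 + 8*I*√5/5)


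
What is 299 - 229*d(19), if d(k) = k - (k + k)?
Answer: 4650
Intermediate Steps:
d(k) = -k (d(k) = k - 2*k = -k)
299 - 229*d(19) = 299 - (-229)*19 = 299 - 229*(-19) = 299 + 4351 = 4650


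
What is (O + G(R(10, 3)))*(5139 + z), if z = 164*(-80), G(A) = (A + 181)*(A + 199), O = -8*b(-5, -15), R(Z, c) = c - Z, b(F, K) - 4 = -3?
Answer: -266565400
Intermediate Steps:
b(F, K) = 1 (b(F, K) = 4 - 3 = 1)
O = -8 (O = -8*1 = -8)
G(A) = (181 + A)*(199 + A)
z = -13120
(O + G(R(10, 3)))*(5139 + z) = (-8 + (36019 + (3 - 1*10)**2 + 380*(3 - 1*10)))*(5139 - 13120) = (-8 + (36019 + (3 - 10)**2 + 380*(3 - 10)))*(-7981) = (-8 + (36019 + (-7)**2 + 380*(-7)))*(-7981) = (-8 + (36019 + 49 - 2660))*(-7981) = (-8 + 33408)*(-7981) = 33400*(-7981) = -266565400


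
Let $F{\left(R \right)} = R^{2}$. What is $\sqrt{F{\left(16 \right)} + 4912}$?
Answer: $4 \sqrt{323} \approx 71.889$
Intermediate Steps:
$\sqrt{F{\left(16 \right)} + 4912} = \sqrt{16^{2} + 4912} = \sqrt{256 + 4912} = \sqrt{5168} = 4 \sqrt{323}$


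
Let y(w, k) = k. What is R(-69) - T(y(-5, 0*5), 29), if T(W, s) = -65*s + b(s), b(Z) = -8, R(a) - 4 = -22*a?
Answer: 3415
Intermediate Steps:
R(a) = 4 - 22*a
T(W, s) = -8 - 65*s (T(W, s) = -65*s - 8 = -8 - 65*s)
R(-69) - T(y(-5, 0*5), 29) = (4 - 22*(-69)) - (-8 - 65*29) = (4 + 1518) - (-8 - 1885) = 1522 - 1*(-1893) = 1522 + 1893 = 3415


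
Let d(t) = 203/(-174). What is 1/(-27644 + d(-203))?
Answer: -6/165871 ≈ -3.6173e-5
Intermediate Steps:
d(t) = -7/6 (d(t) = 203*(-1/174) = -7/6)
1/(-27644 + d(-203)) = 1/(-27644 - 7/6) = 1/(-165871/6) = -6/165871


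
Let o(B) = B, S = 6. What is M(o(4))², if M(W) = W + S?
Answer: 100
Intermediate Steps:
M(W) = 6 + W (M(W) = W + 6 = 6 + W)
M(o(4))² = (6 + 4)² = 10² = 100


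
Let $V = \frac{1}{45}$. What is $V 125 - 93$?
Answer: $- \frac{812}{9} \approx -90.222$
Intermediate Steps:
$V = \frac{1}{45} \approx 0.022222$
$V 125 - 93 = \frac{1}{45} \cdot 125 - 93 = \frac{25}{9} - 93 = - \frac{812}{9}$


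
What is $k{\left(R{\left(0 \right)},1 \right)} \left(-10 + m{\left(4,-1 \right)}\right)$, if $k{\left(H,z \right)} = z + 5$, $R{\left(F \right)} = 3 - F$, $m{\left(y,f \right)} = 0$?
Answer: $-60$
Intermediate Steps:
$k{\left(H,z \right)} = 5 + z$
$k{\left(R{\left(0 \right)},1 \right)} \left(-10 + m{\left(4,-1 \right)}\right) = \left(5 + 1\right) \left(-10 + 0\right) = 6 \left(-10\right) = -60$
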